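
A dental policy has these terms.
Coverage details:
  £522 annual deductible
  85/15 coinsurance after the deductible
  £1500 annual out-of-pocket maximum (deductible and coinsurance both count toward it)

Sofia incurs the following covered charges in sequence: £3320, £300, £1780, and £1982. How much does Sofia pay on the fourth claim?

£246.30

Claim 1 (£3320): £522 finishes the deductible; £2798 goes to coinsurance; 15% of £2798 = £419.70. Patient owes £941.70 (running OOP £941.70).
Claim 2 (£300): 15% coinsurance on £300 = £45. Patient owes £45 (running OOP £986.70).
Claim 3 (£1780): deductible met; 15% of £1780 = £267. Patient owes £267 (running OOP £1253.70).
Claim 4 (£1982): deductible already satisfied, so patient's share is 15% × £1982 = £297.30. That would push OOP to £1551, over the £1500 cap, so patient pays £1500 − £1253.70 = £246.30.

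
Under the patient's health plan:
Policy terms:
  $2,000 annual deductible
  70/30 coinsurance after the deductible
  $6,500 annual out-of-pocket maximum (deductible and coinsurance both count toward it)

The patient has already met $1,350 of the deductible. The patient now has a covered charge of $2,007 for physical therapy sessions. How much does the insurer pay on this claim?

$1,350 of the $2,000 deductible is already met, leaving $650.
After the $650 deductible portion, $2,007 − $650 = $1,357 is subject to coinsurance.
30% of $1,357 = $407.10 falls to the patient.
So the patient owes $650 + $407.10 = $1,057.10 before any cap.
Cumulative spending $1,350 + $1,057.10 = $2,407.10 stays under the $6,500 maximum.
The plan picks up $2,007 − $1,057.10 = $949.90.

$949.90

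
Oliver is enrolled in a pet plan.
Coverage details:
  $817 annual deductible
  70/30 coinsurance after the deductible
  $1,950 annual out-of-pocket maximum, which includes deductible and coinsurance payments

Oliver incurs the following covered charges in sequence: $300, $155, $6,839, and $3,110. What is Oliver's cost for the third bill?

$1,495

Claim 1 — $300: entire amount goes to the deductible. Owner pays $300; OOP now $300.
Claim 2 — $155: all of it applies to the deductible. Cost to owner: $155. OOP to date $455.
Claim 3 — $6,839: $362 finishes the deductible; $6,477 goes to coinsurance; owner's 30% is $1,943.10. Together that's $362 + $1,943.10 = $2,305.10. That would push OOP to $2,760.10, over the $1,950 cap, so owner pays $1,950 − $455 = $1,495.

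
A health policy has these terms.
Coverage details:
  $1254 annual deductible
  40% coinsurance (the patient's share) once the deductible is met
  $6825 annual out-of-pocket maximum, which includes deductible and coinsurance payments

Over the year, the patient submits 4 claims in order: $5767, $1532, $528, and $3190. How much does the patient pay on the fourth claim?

$1276

Claim 1 ($5767): deductible takes $1254, $4513 remains; 40% of $4513 = $1805.20. Cost to patient: $3059.20. OOP to date $3059.20.
Claim 2 ($1532): deductible met; 40% of $1532 = $612.80. Cost to patient: $612.80. OOP to date $3672.
Claim 3 ($528): deductible met; 40% of $528 = $211.20. Patient pays $211.20; OOP now $3883.20.
Claim 4 ($3190): 40% coinsurance on $3190 = $1276. Cost to patient: $1276. OOP to date $5159.20.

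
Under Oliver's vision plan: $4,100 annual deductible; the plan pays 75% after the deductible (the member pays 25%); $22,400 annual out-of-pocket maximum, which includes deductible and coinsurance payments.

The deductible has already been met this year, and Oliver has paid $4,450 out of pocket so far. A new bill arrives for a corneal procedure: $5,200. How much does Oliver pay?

With the deductible met, the entire $5,200 is subject to coinsurance.
Member's 25% share of $5,200 is $1,300.
Year-to-date out-of-pocket becomes $4,450 + $1,300 = $5,750, still under the $22,400 maximum, so no cap applies.

$1,300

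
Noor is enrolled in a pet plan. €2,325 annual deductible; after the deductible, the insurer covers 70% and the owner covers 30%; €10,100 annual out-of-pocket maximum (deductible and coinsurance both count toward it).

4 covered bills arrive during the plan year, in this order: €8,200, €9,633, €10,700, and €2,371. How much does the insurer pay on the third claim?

€7,577.40

Bill 1, €8,200: €2,325 to deductible, leaving €5,875; owner's 30% is €1,762.50. Owner pays €4,087.50; OOP now €4,087.50. Plan pays €8,200 − €4,087.50 = €4,112.50.
Bill 2, €9,633: 30% coinsurance on €9,633 = €2,889.90. Owner pays €2,889.90; OOP now €6,977.40. Insurer: €9,633 − €2,889.90 = €6,743.10.
Bill 3, €10,700: deductible met; 30% of €10,700 = €3,210. That would push OOP to €10,187.40, over the €10,100 cap, so owner pays €10,100 − €6,977.40 = €3,122.60. Insurer: €10,700 − €3,122.60 = €7,577.40.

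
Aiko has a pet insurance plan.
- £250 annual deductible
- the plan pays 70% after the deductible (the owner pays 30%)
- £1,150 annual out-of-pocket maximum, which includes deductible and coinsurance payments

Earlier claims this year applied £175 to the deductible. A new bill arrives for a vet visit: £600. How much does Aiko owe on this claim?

Remaining deductible: £250 − £175 = £75.
That leaves £600 − £75 = £525 for coinsurance.
Coinsurance: £525 × 30% = £157.50.
So the owner owes £75 + £157.50 = £232.50 before any cap.
Total out-of-pocket so far would be £175 + £232.50 = £407.50, below the £1,150 cap — no reduction.

£232.50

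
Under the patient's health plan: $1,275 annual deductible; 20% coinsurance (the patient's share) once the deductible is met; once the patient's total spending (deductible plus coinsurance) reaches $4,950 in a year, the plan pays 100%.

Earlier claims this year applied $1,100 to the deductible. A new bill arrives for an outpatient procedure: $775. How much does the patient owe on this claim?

$295

Remaining deductible: $1,275 − $1,100 = $175.
The remaining $600 (= $775 − $175) moves to coinsurance.
20% of $600 = $120 falls to the patient.
That puts the patient's cost at $175 + $120 = $295 before any cap.
Total out-of-pocket so far would be $1,100 + $295 = $1,395, below the $4,950 cap — no reduction.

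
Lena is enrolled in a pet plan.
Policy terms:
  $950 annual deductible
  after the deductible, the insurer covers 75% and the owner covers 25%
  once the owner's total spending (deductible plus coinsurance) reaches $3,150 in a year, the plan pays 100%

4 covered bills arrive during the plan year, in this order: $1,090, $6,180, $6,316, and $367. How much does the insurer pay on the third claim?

Bill 1, $1,090: $950 to deductible, leaving $140; owner's 25% is $35. Cost to owner: $985. OOP to date $985. Plan pays $1,090 − $985 = $105.
Bill 2, $6,180: deductible already satisfied, so owner's share is 25% × $6,180 = $1,545. Cost to owner: $1,545. OOP to date $2,530. Plan pays $6,180 − $1,545 = $4,635.
Bill 3, $6,316: deductible met; 25% of $6,316 = $1,579. That would push OOP to $4,109, over the $3,150 cap, so owner pays $3,150 − $2,530 = $620. Insurer: $6,316 − $620 = $5,696.

$5,696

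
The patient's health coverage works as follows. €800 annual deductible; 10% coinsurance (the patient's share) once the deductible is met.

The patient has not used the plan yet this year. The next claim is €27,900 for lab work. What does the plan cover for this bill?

Nothing has been paid toward the €800 deductible, so the first €800 of this charge is applied there.
That leaves €27,900 − €800 = €27,100 for coinsurance.
10% of €27,100 = €2,710 falls to the patient.
So the patient owes €800 + €2,710 = €3,510.
Insurer pays the balance: €27,900 − €3,510 = €24,390.

€24,390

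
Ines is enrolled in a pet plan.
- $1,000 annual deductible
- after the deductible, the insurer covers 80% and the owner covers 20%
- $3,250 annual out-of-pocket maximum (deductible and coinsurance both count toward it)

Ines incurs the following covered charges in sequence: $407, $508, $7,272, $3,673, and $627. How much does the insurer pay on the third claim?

$5,749.60

Bill 1, $407: fully absorbed by the deductible. Cost to owner: $407. OOP to date $407. Insurer: $407 − $407 = $0.
Bill 2, $508: fully absorbed by the deductible. Owner owes $508 (running OOP $915). Insurer: $508 − $508 = $0.
Bill 3, $7,272: $85 finishes the deductible; $7,187 goes to coinsurance; coinsurance $7,187 × 20% = $1,437.40. Owner pays $1,522.40; OOP now $2,437.40. Plan pays $7,272 − $1,522.40 = $5,749.60.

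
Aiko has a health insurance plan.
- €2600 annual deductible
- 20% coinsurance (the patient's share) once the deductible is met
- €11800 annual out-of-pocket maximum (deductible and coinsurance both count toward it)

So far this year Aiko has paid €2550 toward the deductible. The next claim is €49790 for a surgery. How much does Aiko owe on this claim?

Deductible still to meet: €2600 − €2550 = €50.
After the €50 deductible portion, €49790 − €50 = €49740 is subject to coinsurance.
Coinsurance: €49740 × 20% = €9948.
That puts the patient's cost at €50 + €9948 = €9998 before any cap.
That would bring total out-of-pocket to €12548, past the €11800 cap. The patient is capped at €11800 − €2550 = €9250 on this claim.

€9250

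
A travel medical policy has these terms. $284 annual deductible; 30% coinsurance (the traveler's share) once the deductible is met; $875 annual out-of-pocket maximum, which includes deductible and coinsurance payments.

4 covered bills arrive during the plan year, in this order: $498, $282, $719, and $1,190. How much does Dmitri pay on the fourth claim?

$226.50

Bill 1, $498: $284 finishes the deductible; $214 goes to coinsurance; coinsurance $214 × 30% = $64.20. Traveler pays $348.20; OOP now $348.20.
Bill 2, $282: deductible met; 30% of $282 = $84.60. Traveler pays $84.60; OOP now $432.80.
Bill 3, $719: deductible met; 30% of $719 = $215.70. Cost to traveler: $215.70. OOP to date $648.50.
Bill 4, $1,190: deductible met; 30% of $1,190 = $357. Adding that to $648.50 gives $1,005.50, past the $875 cap; traveler pays only $875 − $648.50 = $226.50.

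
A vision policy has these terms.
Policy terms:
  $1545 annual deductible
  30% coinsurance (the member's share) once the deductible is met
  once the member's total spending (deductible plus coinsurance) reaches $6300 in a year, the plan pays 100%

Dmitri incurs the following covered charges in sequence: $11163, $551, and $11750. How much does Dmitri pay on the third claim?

$1704.30

#1 ($11163): $1545 to deductible, leaving $9618; 30% of $9618 = $2885.40. Member owes $4430.40 (running OOP $4430.40).
#2 ($551): deductible already satisfied, so member's share is 30% × $551 = $165.30. Member pays $165.30; OOP now $4595.70.
#3 ($11750): deductible already satisfied, so member's share is 30% × $11750 = $3525. That would push OOP to $8120.70, over the $6300 cap, so member pays $6300 − $4595.70 = $1704.30.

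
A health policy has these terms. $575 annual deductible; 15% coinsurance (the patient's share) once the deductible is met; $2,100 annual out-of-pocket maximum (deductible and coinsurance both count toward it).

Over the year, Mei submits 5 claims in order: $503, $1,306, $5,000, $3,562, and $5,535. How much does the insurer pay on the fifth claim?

$5,479.40

Bill 1, $503: fully absorbed by the deductible. Patient owes $503 (running OOP $503). Insurer: $503 − $503 = $0.
Bill 2, $1,306: deductible takes $72, $1,234 remains; coinsurance $1,234 × 15% = $185.10. Patient owes $257.10 (running OOP $760.10). Plan pays $1,306 − $257.10 = $1,048.90.
Bill 3, $5,000: 15% coinsurance on $5,000 = $750. Cost to patient: $750. OOP to date $1,510.10. Plan pays $5,000 − $750 = $4,250.
Bill 4, $3,562: 15% coinsurance on $3,562 = $534.30. Cost to patient: $534.30. OOP to date $2,044.40. Insurer: $3,562 − $534.30 = $3,027.70.
Bill 5, $5,535: 15% coinsurance on $5,535 = $830.25. OOP would hit $2,874.65 > $2,100, so the cap limits the patient to $2,100 − $2,044.40 = $55.60. Plan pays $5,535 − $55.60 = $5,479.40.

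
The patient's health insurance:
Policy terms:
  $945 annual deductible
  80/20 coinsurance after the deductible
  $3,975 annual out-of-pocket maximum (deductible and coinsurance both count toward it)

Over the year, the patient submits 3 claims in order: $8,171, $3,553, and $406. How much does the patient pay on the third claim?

#1 ($8,171): $945 to deductible, leaving $7,226; coinsurance $7,226 × 20% = $1,445.20. Patient pays $2,390.20; OOP now $2,390.20.
#2 ($3,553): deductible already satisfied, so patient's share is 20% × $3,553 = $710.60. Patient owes $710.60 (running OOP $3,100.80).
#3 ($406): deductible already satisfied, so patient's share is 20% × $406 = $81.20. Cost to patient: $81.20. OOP to date $3,182.

$81.20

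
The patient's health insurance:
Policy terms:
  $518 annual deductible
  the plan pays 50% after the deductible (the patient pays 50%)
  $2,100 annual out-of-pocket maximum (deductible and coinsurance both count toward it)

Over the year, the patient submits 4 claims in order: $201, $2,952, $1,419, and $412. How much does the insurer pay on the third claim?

$1,154.50

Claim 1 — $201: fully absorbed by the deductible. Patient pays $201; OOP now $201. Insurer: $201 − $201 = $0.
Claim 2 — $2,952: $317 finishes the deductible; $2,635 goes to coinsurance; patient's 50% is $1,317.50. Patient owes $1,634.50 (running OOP $1,835.50). Plan pays $2,952 − $1,634.50 = $1,317.50.
Claim 3 — $1,419: 50% coinsurance on $1,419 = $709.50. OOP would hit $2,545 > $2,100, so the cap limits the patient to $2,100 − $1,835.50 = $264.50. Insurer: $1,419 − $264.50 = $1,154.50.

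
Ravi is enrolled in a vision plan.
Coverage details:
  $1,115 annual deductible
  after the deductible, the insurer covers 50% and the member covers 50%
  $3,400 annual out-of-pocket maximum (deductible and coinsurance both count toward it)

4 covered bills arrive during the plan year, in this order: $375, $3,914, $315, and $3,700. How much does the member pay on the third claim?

Claim 1 — $375: all of it applies to the deductible. Cost to member: $375. OOP to date $375.
Claim 2 — $3,914: deductible takes $740, $3,174 remains; member's 50% is $1,587. Cost to member: $2,327. OOP to date $2,702.
Claim 3 — $315: 50% coinsurance on $315 = $157.50. Cost to member: $157.50. OOP to date $2,859.50.

$157.50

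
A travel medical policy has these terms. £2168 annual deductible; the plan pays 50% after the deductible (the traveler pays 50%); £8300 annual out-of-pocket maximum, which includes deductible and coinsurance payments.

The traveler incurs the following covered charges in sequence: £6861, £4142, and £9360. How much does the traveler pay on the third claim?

Bill 1, £6861: deductible takes £2168, £4693 remains; 50% of £4693 = £2346.50. Cost to traveler: £4514.50. OOP to date £4514.50.
Bill 2, £4142: 50% coinsurance on £4142 = £2071. Traveler owes £2071 (running OOP £6585.50).
Bill 3, £9360: deductible already satisfied, so traveler's share is 50% × £9360 = £4680. OOP would hit £11265.50 > £8300, so the cap limits the traveler to £8300 − £6585.50 = £1714.50.

£1714.50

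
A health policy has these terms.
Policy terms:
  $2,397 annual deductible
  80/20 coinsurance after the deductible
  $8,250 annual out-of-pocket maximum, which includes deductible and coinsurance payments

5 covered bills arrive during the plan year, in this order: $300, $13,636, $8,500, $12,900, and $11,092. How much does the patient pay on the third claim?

Bill 1, $300: fully absorbed by the deductible. Patient pays $300; OOP now $300.
Bill 2, $13,636: deductible takes $2,097, $11,539 remains; patient's 20% is $2,307.80. Patient pays $4,404.80; OOP now $4,704.80.
Bill 3, $8,500: deductible met; 20% of $8,500 = $1,700. Patient pays $1,700; OOP now $6,404.80.

$1,700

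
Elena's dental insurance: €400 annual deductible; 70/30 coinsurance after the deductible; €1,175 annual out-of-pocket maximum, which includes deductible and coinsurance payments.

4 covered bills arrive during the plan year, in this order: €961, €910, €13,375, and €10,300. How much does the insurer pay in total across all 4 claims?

#1 (€961): €400 to deductible, leaving €561; coinsurance €561 × 30% = €168.30. Patient owes €568.30 (running OOP €568.30). Insurer: €961 − €568.30 = €392.70.
#2 (€910): deductible met; 30% of €910 = €273. Patient owes €273 (running OOP €841.30). Insurer: €910 − €273 = €637.
#3 (€13,375): deductible met; 30% of €13,375 = €4,012.50. Adding that to €841.30 gives €4,853.80, past the €1,175 cap; patient pays only €1,175 − €841.30 = €333.70. Plan pays €13,375 − €333.70 = €13,041.30.
#4 (€10,300): deductible met; 30% of €10,300 = €3,090. That would push OOP to €4,265, over the €1,175 cap, so patient pays €1,175 − €1,175 = €0. Plan pays €10,300 − €0 = €10,300.
Insurer total = bills − patient's total = €25,546 − €1,175 = €24,371.

€24,371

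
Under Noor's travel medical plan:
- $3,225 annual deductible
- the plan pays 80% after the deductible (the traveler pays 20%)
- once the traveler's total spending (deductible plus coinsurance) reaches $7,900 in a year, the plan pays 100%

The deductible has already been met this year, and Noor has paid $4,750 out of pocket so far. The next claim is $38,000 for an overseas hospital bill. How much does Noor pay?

The deductible is already satisfied, so the full bill goes to coinsurance.
20% of $38,000 = $7,600 falls to the traveler.
Adding $7,600 to the $4,750 already spent would give $12,350, which exceeds the $7,900 cap; the traveler pays just $7,900 − $4,750 = $3,150.

$3,150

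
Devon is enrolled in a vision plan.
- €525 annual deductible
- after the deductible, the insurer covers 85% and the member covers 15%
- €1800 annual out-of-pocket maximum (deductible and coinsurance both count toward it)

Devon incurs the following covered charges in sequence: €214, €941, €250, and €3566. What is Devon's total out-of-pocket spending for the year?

€1191.90

Claim 1 — €214: all of it applies to the deductible. Cost to member: €214. OOP to date €214.
Claim 2 — €941: €311 finishes the deductible; €630 goes to coinsurance; coinsurance €630 × 15% = €94.50. Member pays €405.50; OOP now €619.50.
Claim 3 — €250: deductible already satisfied, so member's share is 15% × €250 = €37.50. Cost to member: €37.50. OOP to date €657.
Claim 4 — €3566: deductible met; 15% of €3566 = €534.90. Member pays €534.90; OOP now €1191.90.
Summing the member's payments: €214 + €405.50 + €37.50 + €534.90 = €1191.90.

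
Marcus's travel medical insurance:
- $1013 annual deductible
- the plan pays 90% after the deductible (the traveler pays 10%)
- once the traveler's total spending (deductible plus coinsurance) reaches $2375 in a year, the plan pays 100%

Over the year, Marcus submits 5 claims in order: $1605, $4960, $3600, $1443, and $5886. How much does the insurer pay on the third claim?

$3240

Bill 1, $1605: $1013 to deductible, leaving $592; coinsurance $592 × 10% = $59.20. Traveler pays $1072.20; OOP now $1072.20. Insurer: $1605 − $1072.20 = $532.80.
Bill 2, $4960: deductible met; 10% of $4960 = $496. Traveler pays $496; OOP now $1568.20. Plan pays $4960 − $496 = $4464.
Bill 3, $3600: deductible already satisfied, so traveler's share is 10% × $3600 = $360. Traveler pays $360; OOP now $1928.20. Insurer: $3600 − $360 = $3240.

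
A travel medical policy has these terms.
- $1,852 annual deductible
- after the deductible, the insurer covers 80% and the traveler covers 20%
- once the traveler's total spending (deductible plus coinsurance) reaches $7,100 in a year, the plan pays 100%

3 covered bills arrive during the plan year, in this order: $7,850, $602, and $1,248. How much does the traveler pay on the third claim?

#1 ($7,850): deductible takes $1,852, $5,998 remains; coinsurance $5,998 × 20% = $1,199.60. Traveler owes $3,051.60 (running OOP $3,051.60).
#2 ($602): deductible met; 20% of $602 = $120.40. Cost to traveler: $120.40. OOP to date $3,172.
#3 ($1,248): deductible met; 20% of $1,248 = $249.60. Cost to traveler: $249.60. OOP to date $3,421.60.

$249.60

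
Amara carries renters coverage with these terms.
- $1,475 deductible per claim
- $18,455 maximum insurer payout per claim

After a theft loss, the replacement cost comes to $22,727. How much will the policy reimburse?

$18,455

Less the $1,475 deductible: $22,727 − $1,475 = $21,252.
Since $21,252 > $18,455, the payout is capped at $18,455.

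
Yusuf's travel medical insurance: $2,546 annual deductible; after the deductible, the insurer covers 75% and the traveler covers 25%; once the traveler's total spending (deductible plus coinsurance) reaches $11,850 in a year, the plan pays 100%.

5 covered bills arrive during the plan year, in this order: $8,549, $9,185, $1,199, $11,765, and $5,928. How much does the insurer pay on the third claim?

Claim 1 ($8,549): $2,546 to deductible, leaving $6,003; coinsurance $6,003 × 25% = $1,500.75. Traveler owes $4,046.75 (running OOP $4,046.75). Insurer: $8,549 − $4,046.75 = $4,502.25.
Claim 2 ($9,185): deductible already satisfied, so traveler's share is 25% × $9,185 = $2,296.25. Cost to traveler: $2,296.25. OOP to date $6,343. Insurer: $9,185 − $2,296.25 = $6,888.75.
Claim 3 ($1,199): deductible already satisfied, so traveler's share is 25% × $1,199 = $299.75. Traveler owes $299.75 (running OOP $6,642.75). Insurer: $1,199 − $299.75 = $899.25.

$899.25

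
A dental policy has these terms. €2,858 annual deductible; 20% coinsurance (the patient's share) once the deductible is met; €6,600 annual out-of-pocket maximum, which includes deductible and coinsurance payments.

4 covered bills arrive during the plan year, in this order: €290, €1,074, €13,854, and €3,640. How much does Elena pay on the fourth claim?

Bill 1, €290: all of it applies to the deductible. Patient pays €290; OOP now €290.
Bill 2, €1,074: fully absorbed by the deductible. Cost to patient: €1,074. OOP to date €1,364.
Bill 3, €13,854: €1,494 to deductible, leaving €12,360; patient's 20% is €2,472. Patient owes €3,966 (running OOP €5,330).
Bill 4, €3,640: 20% coinsurance on €3,640 = €728. Cost to patient: €728. OOP to date €6,058.

€728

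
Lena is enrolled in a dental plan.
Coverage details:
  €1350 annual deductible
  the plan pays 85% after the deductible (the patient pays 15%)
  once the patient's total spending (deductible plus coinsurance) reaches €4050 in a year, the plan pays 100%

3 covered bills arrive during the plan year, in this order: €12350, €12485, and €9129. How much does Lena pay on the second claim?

Claim 1 — €12350: deductible takes €1350, €11000 remains; 15% of €11000 = €1650. Patient owes €3000 (running OOP €3000).
Claim 2 — €12485: deductible met; 15% of €12485 = €1872.75. Adding that to €3000 gives €4872.75, past the €4050 cap; patient pays only €4050 − €3000 = €1050.

€1050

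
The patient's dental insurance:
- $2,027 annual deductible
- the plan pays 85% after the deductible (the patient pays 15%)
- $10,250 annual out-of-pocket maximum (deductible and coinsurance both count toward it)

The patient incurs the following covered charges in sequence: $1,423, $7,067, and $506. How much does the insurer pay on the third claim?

Claim 1 — $1,423: fully absorbed by the deductible. Cost to patient: $1,423. OOP to date $1,423. Plan pays $1,423 − $1,423 = $0.
Claim 2 — $7,067: $604 to deductible, leaving $6,463; 15% of $6,463 = $969.45. Patient owes $1,573.45 (running OOP $2,996.45). Plan pays $7,067 − $1,573.45 = $5,493.55.
Claim 3 — $506: 15% coinsurance on $506 = $75.90. Cost to patient: $75.90. OOP to date $3,072.35. Insurer: $506 − $75.90 = $430.10.

$430.10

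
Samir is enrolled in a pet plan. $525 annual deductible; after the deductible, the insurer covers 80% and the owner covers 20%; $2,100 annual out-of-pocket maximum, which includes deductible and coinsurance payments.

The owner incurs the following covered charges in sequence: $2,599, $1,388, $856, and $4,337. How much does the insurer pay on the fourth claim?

$3,625.60

#1 ($2,599): $525 to deductible, leaving $2,074; 20% of $2,074 = $414.80. Owner pays $939.80; OOP now $939.80. Insurer: $2,599 − $939.80 = $1,659.20.
#2 ($1,388): 20% coinsurance on $1,388 = $277.60. Cost to owner: $277.60. OOP to date $1,217.40. Insurer: $1,388 − $277.60 = $1,110.40.
#3 ($856): deductible met; 20% of $856 = $171.20. Owner owes $171.20 (running OOP $1,388.60). Insurer: $856 − $171.20 = $684.80.
#4 ($4,337): deductible already satisfied, so owner's share is 20% × $4,337 = $867.40. Adding that to $1,388.60 gives $2,256, past the $2,100 cap; owner pays only $2,100 − $1,388.60 = $711.40. Insurer: $4,337 − $711.40 = $3,625.60.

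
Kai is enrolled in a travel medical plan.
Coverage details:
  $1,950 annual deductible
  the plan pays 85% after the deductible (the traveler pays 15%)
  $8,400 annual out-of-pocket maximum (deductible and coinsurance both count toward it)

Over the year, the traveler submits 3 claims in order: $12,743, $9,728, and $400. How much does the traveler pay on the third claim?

$60

Bill 1, $12,743: $1,950 finishes the deductible; $10,793 goes to coinsurance; coinsurance $10,793 × 15% = $1,618.95. Traveler pays $3,568.95; OOP now $3,568.95.
Bill 2, $9,728: deductible already satisfied, so traveler's share is 15% × $9,728 = $1,459.20. Traveler pays $1,459.20; OOP now $5,028.15.
Bill 3, $400: deductible already satisfied, so traveler's share is 15% × $400 = $60. Traveler pays $60; OOP now $5,088.15.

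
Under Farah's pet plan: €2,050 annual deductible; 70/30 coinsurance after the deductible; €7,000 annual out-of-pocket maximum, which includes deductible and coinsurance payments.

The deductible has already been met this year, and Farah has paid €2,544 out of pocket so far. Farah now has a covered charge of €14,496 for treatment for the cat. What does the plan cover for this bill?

€10,147.20

The deductible is already satisfied, so the full bill goes to coinsurance.
Coinsurance: €14,496 × 30% = €4,348.80.
Year-to-date out-of-pocket becomes €2,544 + €4,348.80 = €6,892.80, still under the €7,000 maximum, so no cap applies.
Insurer pays the balance: €14,496 − €4,348.80 = €10,147.20.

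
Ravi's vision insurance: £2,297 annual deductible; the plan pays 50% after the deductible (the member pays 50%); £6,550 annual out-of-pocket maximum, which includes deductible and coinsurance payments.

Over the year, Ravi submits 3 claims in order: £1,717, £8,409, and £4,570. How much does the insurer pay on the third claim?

Claim 1 — £1,717: entire amount goes to the deductible. Member owes £1,717 (running OOP £1,717). Plan pays £1,717 − £1,717 = £0.
Claim 2 — £8,409: £580 to deductible, leaving £7,829; coinsurance £7,829 × 50% = £3,914.50. Member owes £4,494.50 (running OOP £6,211.50). Plan pays £8,409 − £4,494.50 = £3,914.50.
Claim 3 — £4,570: deductible already satisfied, so member's share is 50% × £4,570 = £2,285. That would push OOP to £8,496.50, over the £6,550 cap, so member pays £6,550 − £6,211.50 = £338.50. Plan pays £4,570 − £338.50 = £4,231.50.

£4,231.50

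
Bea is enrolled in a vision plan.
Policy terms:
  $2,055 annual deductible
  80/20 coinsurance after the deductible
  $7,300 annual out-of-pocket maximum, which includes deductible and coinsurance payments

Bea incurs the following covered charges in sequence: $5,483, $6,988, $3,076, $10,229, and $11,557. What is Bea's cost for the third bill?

Claim 1 — $5,483: $2,055 finishes the deductible; $3,428 goes to coinsurance; member's 20% is $685.60. Cost to member: $2,740.60. OOP to date $2,740.60.
Claim 2 — $6,988: deductible met; 20% of $6,988 = $1,397.60. Member owes $1,397.60 (running OOP $4,138.20).
Claim 3 — $3,076: 20% coinsurance on $3,076 = $615.20. Member owes $615.20 (running OOP $4,753.40).

$615.20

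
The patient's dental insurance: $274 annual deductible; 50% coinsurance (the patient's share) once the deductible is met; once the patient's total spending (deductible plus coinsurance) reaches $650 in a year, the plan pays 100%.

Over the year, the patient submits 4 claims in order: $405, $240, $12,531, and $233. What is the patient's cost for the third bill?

Claim 1 ($405): $274 to deductible, leaving $131; patient's 50% is $65.50. Patient owes $339.50 (running OOP $339.50).
Claim 2 ($240): deductible met; 50% of $240 = $120. Cost to patient: $120. OOP to date $459.50.
Claim 3 ($12,531): 50% coinsurance on $12,531 = $6,265.50. OOP would hit $6,725 > $650, so the cap limits the patient to $650 − $459.50 = $190.50.

$190.50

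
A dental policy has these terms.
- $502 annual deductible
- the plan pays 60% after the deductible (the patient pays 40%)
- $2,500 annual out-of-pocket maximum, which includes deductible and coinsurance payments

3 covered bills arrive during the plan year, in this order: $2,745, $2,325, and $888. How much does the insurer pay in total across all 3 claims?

$3,458

#1 ($2,745): $502 finishes the deductible; $2,243 goes to coinsurance; patient's 40% is $897.20. Cost to patient: $1,399.20. OOP to date $1,399.20. Insurer: $2,745 − $1,399.20 = $1,345.80.
#2 ($2,325): deductible met; 40% of $2,325 = $930. Patient owes $930 (running OOP $2,329.20). Plan pays $2,325 − $930 = $1,395.
#3 ($888): deductible met; 40% of $888 = $355.20. Adding that to $2,329.20 gives $2,684.40, past the $2,500 cap; patient pays only $2,500 − $2,329.20 = $170.80. Insurer: $888 − $170.80 = $717.20.
Insurer total = bills − patient's total = $5,958 − $2,500 = $3,458.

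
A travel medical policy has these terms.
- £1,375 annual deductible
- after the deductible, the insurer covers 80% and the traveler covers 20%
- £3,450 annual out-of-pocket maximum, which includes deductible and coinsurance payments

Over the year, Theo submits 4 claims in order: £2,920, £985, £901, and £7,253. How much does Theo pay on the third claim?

£180.20

Claim 1 (£2,920): £1,375 to deductible, leaving £1,545; coinsurance £1,545 × 20% = £309. Traveler owes £1,684 (running OOP £1,684).
Claim 2 (£985): deductible met; 20% of £985 = £197. Traveler pays £197; OOP now £1,881.
Claim 3 (£901): deductible met; 20% of £901 = £180.20. Cost to traveler: £180.20. OOP to date £2,061.20.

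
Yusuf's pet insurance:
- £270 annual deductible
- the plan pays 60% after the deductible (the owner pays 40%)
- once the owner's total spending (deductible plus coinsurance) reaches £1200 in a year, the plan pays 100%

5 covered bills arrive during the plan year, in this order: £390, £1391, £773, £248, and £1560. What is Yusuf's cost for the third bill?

£309.20

#1 (£390): £270 finishes the deductible; £120 goes to coinsurance; 40% of £120 = £48. Cost to owner: £318. OOP to date £318.
#2 (£1391): 40% coinsurance on £1391 = £556.40. Cost to owner: £556.40. OOP to date £874.40.
#3 (£773): deductible already satisfied, so owner's share is 40% × £773 = £309.20. Owner owes £309.20 (running OOP £1183.60).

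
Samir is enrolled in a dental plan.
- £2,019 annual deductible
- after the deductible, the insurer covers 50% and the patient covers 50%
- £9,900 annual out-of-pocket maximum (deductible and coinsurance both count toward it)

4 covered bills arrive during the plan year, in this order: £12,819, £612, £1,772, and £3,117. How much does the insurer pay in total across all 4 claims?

Claim 1 (£12,819): deductible takes £2,019, £10,800 remains; patient's 50% is £5,400. Patient owes £7,419 (running OOP £7,419). Insurer: £12,819 − £7,419 = £5,400.
Claim 2 (£612): 50% coinsurance on £612 = £306. Cost to patient: £306. OOP to date £7,725. Insurer: £612 − £306 = £306.
Claim 3 (£1,772): 50% coinsurance on £1,772 = £886. Cost to patient: £886. OOP to date £8,611. Insurer: £1,772 − £886 = £886.
Claim 4 (£3,117): deductible met; 50% of £3,117 = £1,558.50. OOP would hit £10,169.50 > £9,900, so the cap limits the patient to £9,900 − £8,611 = £1,289. Insurer: £3,117 − £1,289 = £1,828.
Insurer total = bills − patient's total = £18,320 − £9,900 = £8,420.

£8,420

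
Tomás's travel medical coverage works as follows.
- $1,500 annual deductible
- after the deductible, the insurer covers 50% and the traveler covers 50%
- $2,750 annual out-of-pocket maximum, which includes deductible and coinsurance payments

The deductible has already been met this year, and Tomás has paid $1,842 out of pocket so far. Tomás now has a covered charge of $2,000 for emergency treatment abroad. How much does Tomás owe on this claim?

The deductible is already satisfied, so the full bill goes to coinsurance.
Coinsurance: $2,000 × 50% = $1,000.
Adding $1,000 to the $1,842 already spent would give $2,842, which exceeds the $2,750 cap; the traveler pays just $2,750 − $1,842 = $908.

$908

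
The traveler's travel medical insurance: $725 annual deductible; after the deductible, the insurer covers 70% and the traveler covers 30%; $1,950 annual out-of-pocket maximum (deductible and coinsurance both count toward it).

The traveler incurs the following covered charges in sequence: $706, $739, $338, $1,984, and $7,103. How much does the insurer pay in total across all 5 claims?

Bill 1, $706: fully absorbed by the deductible. Traveler pays $706; OOP now $706. Plan pays $706 − $706 = $0.
Bill 2, $739: $19 to deductible, leaving $720; coinsurance $720 × 30% = $216. Traveler pays $235; OOP now $941. Insurer: $739 − $235 = $504.
Bill 3, $338: 30% coinsurance on $338 = $101.40. Traveler owes $101.40 (running OOP $1,042.40). Insurer: $338 − $101.40 = $236.60.
Bill 4, $1,984: deductible already satisfied, so traveler's share is 30% × $1,984 = $595.20. Traveler pays $595.20; OOP now $1,637.60. Insurer: $1,984 − $595.20 = $1,388.80.
Bill 5, $7,103: deductible met; 30% of $7,103 = $2,130.90. That would push OOP to $3,768.50, over the $1,950 cap, so traveler pays $1,950 − $1,637.60 = $312.40. Plan pays $7,103 − $312.40 = $6,790.60.
Insurer total = bills − traveler's total = $10,870 − $1,950 = $8,920.

$8,920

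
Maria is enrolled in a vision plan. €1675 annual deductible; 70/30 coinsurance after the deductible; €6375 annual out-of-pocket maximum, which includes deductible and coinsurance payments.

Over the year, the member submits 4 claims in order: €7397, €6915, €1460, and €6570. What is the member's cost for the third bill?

Bill 1, €7397: deductible takes €1675, €5722 remains; coinsurance €5722 × 30% = €1716.60. Cost to member: €3391.60. OOP to date €3391.60.
Bill 2, €6915: 30% coinsurance on €6915 = €2074.50. Member owes €2074.50 (running OOP €5466.10).
Bill 3, €1460: 30% coinsurance on €1460 = €438. Member owes €438 (running OOP €5904.10).

€438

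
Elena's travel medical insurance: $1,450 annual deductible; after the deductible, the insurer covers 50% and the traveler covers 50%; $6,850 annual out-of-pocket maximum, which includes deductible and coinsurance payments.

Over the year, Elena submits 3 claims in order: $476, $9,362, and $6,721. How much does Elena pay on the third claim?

#1 ($476): fully absorbed by the deductible. Traveler owes $476 (running OOP $476).
#2 ($9,362): $974 finishes the deductible; $8,388 goes to coinsurance; traveler's 50% is $4,194. Cost to traveler: $5,168. OOP to date $5,644.
#3 ($6,721): deductible met; 50% of $6,721 = $3,360.50. Adding that to $5,644 gives $9,004.50, past the $6,850 cap; traveler pays only $6,850 − $5,644 = $1,206.

$1,206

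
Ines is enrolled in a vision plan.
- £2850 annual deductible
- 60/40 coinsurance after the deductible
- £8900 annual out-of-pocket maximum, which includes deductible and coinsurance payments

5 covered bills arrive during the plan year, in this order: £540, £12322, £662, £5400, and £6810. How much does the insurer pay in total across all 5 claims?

#1 (£540): fully absorbed by the deductible. Member owes £540 (running OOP £540). Plan pays £540 − £540 = £0.
#2 (£12322): deductible takes £2310, £10012 remains; coinsurance £10012 × 40% = £4004.80. Member owes £6314.80 (running OOP £6854.80). Insurer: £12322 − £6314.80 = £6007.20.
#3 (£662): deductible met; 40% of £662 = £264.80. Member owes £264.80 (running OOP £7119.60). Insurer: £662 − £264.80 = £397.20.
#4 (£5400): deductible met; 40% of £5400 = £2160. OOP would hit £9279.60 > £8900, so the cap limits the member to £8900 − £7119.60 = £1780.40. Insurer: £5400 − £1780.40 = £3619.60.
#5 (£6810): deductible met; 40% of £6810 = £2724. Adding that to £8900 gives £11624, past the £8900 cap; member pays only £8900 − £8900 = £0. Plan pays £6810 − £0 = £6810.
Insurer total: £0 + £6007.20 + £397.20 + £3619.60 + £6810 = £16834.

£16834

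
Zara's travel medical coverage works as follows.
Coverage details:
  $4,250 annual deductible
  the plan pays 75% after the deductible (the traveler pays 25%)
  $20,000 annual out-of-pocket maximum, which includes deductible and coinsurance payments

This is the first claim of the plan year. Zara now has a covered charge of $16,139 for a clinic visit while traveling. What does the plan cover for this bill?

The full $4,250 deductible is still open; $4,250 of this bill applies to it.
After the $4,250 deductible portion, $16,139 − $4,250 = $11,889 is subject to coinsurance.
Traveler's 25% share of $11,889 is $2,972.25.
So the traveler owes $4,250 + $2,972.25 = $7,222.25 before any cap.
Total out-of-pocket so far would be $0 + $7,222.25 = $7,222.25, below the $20,000 cap — no reduction.
The insurer covers the remainder: $16,139 − $7,222.25 = $8,916.75.

$8,916.75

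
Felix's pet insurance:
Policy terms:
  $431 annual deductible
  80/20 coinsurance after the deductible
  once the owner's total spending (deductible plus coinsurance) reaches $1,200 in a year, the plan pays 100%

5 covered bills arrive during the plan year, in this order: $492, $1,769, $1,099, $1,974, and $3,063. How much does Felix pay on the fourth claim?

Bill 1, $492: $431 to deductible, leaving $61; owner's 20% is $12.20. Owner pays $443.20; OOP now $443.20.
Bill 2, $1,769: deductible already satisfied, so owner's share is 20% × $1,769 = $353.80. Cost to owner: $353.80. OOP to date $797.
Bill 3, $1,099: deductible already satisfied, so owner's share is 20% × $1,099 = $219.80. Owner owes $219.80 (running OOP $1,016.80).
Bill 4, $1,974: 20% coinsurance on $1,974 = $394.80. That would push OOP to $1,411.60, over the $1,200 cap, so owner pays $1,200 − $1,016.80 = $183.20.

$183.20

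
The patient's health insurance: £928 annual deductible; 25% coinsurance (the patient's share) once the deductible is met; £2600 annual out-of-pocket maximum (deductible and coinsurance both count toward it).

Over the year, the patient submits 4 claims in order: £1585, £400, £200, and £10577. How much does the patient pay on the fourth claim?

Bill 1, £1585: £928 to deductible, leaving £657; patient's 25% is £164.25. Cost to patient: £1092.25. OOP to date £1092.25.
Bill 2, £400: 25% coinsurance on £400 = £100. Patient owes £100 (running OOP £1192.25).
Bill 3, £200: deductible already satisfied, so patient's share is 25% × £200 = £50. Patient owes £50 (running OOP £1242.25).
Bill 4, £10577: 25% coinsurance on £10577 = £2644.25. That would push OOP to £3886.50, over the £2600 cap, so patient pays £2600 − £1242.25 = £1357.75.

£1357.75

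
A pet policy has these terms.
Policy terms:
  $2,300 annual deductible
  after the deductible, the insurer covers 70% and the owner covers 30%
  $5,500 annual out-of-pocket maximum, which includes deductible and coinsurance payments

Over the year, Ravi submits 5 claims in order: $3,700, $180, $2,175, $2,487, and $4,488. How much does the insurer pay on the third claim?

Claim 1 ($3,700): $2,300 finishes the deductible; $1,400 goes to coinsurance; coinsurance $1,400 × 30% = $420. Cost to owner: $2,720. OOP to date $2,720. Plan pays $3,700 − $2,720 = $980.
Claim 2 ($180): deductible met; 30% of $180 = $54. Owner owes $54 (running OOP $2,774). Insurer: $180 − $54 = $126.
Claim 3 ($2,175): deductible already satisfied, so owner's share is 30% × $2,175 = $652.50. Cost to owner: $652.50. OOP to date $3,426.50. Plan pays $2,175 − $652.50 = $1,522.50.

$1,522.50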